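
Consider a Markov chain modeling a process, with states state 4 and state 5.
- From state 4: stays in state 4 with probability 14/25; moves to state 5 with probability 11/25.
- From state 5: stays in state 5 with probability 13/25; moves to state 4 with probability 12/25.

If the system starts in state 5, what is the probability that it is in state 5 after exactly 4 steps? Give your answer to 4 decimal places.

Propagate the distribution vector 4 steps from state 5.
After 0 steps: (0.0000, 1.0000)
After 1 step: (0.4800, 0.5200)
After 2 steps: (0.5184, 0.4816)
After 3 steps: (0.5215, 0.4785)
After 4 steps: (0.5217, 0.4783)
P(in state 5 after 4 steps) = 0.4783

0.4783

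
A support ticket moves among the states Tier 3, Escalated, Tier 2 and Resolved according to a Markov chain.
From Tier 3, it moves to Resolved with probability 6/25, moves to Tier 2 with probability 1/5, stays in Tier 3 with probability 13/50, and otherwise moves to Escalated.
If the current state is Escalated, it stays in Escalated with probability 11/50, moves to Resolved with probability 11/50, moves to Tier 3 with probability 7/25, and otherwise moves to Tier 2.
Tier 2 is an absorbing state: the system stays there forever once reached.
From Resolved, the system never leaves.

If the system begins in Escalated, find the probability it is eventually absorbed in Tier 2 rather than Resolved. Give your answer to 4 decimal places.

0.5337

Let h(s) be the probability of absorption at Tier 2 starting from transient state s. Then h(Tier 2) = 1 and h(Resolved) = 0. By first-step analysis:
h(Tier 3) = 0.26·h(Tier 3) + 0.3·h(Escalated) + 0.2·1 + 0.24·0
h(Escalated) = 0.28·h(Tier 3) + 0.22·h(Escalated) + 0.28·1 + 0.22·0
Solving: h(Tier 3) = 0.4866, h(Escalated) = 0.5337.
Starting from Escalated, the probability is 0.5337.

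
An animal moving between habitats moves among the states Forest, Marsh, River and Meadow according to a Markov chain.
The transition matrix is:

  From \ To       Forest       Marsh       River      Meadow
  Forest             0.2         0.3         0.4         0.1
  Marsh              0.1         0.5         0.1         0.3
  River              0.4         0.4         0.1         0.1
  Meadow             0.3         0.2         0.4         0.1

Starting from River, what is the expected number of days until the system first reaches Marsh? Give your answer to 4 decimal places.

2.8777

Let t(s) be the expected number of days to first reach Marsh from state s, with t(Marsh) = 0. Conditioning on the first day:
t(Forest) = 1 + 0.2·t(Forest) + 0.4·t(River) + 0.1·t(Meadow)
t(River) = 1 + 0.4·t(Forest) + 0.1·t(River) + 0.1·t(Meadow)
t(Meadow) = 1 + 0.3·t(Forest) + 0.4·t(River) + 0.1·t(Meadow)
Solving: t(Forest) = 3.1175, t(River) = 2.8777, t(Meadow) = 3.4293.
Expected days from River to Marsh: 2.8777.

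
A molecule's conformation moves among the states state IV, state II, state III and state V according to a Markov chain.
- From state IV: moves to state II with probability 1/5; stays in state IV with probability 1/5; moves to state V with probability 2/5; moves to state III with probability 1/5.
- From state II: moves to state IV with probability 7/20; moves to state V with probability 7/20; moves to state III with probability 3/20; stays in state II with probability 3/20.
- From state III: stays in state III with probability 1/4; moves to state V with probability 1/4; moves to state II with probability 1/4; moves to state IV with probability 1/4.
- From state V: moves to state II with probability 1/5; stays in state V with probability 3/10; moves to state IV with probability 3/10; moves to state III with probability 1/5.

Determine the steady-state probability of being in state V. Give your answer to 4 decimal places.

Let the stationary distribution be π with π = πP and π_1 + π_2 + π_3 + π_4 = 1.
π_1 = 0.2·π_1 + 0.35·π_2 + 0.25·π_3 + 0.3·π_4
π_2 = 0.2·π_1 + 0.15·π_2 + 0.25·π_3 + 0.2·π_4
π_3 = 0.2·π_1 + 0.15·π_2 + 0.25·π_3 + 0.2·π_4
Solving with the normalization constraint gives π = (0.2727, 0.2000, 0.2000, 0.3273).
So the stationary probability of state V is 0.3273.

0.3273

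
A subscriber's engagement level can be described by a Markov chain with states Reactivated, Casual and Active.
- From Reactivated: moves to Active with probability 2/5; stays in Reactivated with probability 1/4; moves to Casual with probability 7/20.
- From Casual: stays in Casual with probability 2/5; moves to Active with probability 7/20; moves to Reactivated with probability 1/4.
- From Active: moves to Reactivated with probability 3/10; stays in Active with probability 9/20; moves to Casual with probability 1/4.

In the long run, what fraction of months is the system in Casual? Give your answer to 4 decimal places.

Let the stationary distribution be π with π = πP and π_1 + π_2 + π_3 = 1.
π_1 = 0.25·π_1 + 0.25·π_2 + 0.3·π_3
π_2 = 0.35·π_1 + 0.4·π_2 + 0.25·π_3
Solving with the normalization constraint gives π = (0.2702, 0.3259, 0.4039).
So the stationary probability of Casual is 0.3259.

0.3259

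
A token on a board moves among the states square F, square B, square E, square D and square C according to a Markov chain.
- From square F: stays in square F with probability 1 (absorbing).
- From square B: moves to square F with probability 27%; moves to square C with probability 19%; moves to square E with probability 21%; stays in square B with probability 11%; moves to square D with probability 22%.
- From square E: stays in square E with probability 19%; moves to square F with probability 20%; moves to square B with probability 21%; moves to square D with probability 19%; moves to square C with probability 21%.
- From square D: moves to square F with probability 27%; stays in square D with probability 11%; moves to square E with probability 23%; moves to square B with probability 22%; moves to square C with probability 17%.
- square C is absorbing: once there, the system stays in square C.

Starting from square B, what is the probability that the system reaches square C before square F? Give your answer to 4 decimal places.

0.4271

Let h(s) be the probability of absorption at square C starting from transient state s. Then h(square C) = 1 and h(square F) = 0. By first-step analysis:
h(square B) = 0.27·0 + 0.11·h(square B) + 0.21·h(square E) + 0.22·h(square D) + 0.19·1
h(square E) = 0.2·0 + 0.21·h(square B) + 0.19·h(square E) + 0.19·h(square D) + 0.21·1
h(square D) = 0.27·0 + 0.22·h(square B) + 0.23·h(square E) + 0.11·h(square D) + 0.17·1
Solving: h(square B) = 0.4271, h(square E) = 0.4679, h(square D) = 0.4175.
Starting from square B, the probability is 0.4271.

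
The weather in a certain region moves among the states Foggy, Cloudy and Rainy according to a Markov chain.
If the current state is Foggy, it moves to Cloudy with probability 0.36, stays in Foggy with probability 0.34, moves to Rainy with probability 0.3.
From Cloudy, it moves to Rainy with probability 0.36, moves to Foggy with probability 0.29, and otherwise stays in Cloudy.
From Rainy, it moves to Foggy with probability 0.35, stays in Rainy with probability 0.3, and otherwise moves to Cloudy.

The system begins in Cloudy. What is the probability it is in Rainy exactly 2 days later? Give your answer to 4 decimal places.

Sum over the intermediate state after 1 day:
P = P(Cloudy→Foggy)·P(Foggy→Rainy) + P(Cloudy→Cloudy)·P(Cloudy→Rainy) + P(Cloudy→Rainy)·P(Rainy→Rainy)
  = 0.29×0.3 + 0.35×0.36 + 0.36×0.3
  = 0.0870 + 0.1260 + 0.1080 = 0.3210

0.3210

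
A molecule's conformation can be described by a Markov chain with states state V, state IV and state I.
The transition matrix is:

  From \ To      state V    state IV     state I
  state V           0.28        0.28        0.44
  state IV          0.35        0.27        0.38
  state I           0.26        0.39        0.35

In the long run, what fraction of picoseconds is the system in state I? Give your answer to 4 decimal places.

0.3861

Let the stationary distribution be π with π = πP and π_1 + π_2 + π_3 = 1.
π_1 = 0.28·π_1 + 0.35·π_2 + 0.26·π_3
π_2 = 0.28·π_1 + 0.27·π_2 + 0.39·π_3
Solving with the normalization constraint gives π = (0.2946, 0.3193, 0.3861).
So the stationary probability of state I is 0.3861.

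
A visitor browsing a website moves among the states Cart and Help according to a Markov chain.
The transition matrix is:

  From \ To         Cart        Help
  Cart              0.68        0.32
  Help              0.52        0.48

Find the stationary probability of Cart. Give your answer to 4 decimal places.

0.6190

Let the stationary distribution be π with π = πP and π_1 + π_2 = 1.
π_1 = 0.68·π_1 + 0.52·π_2
Solving with the normalization constraint gives π = (0.6190, 0.3810).
So the stationary probability of Cart is 0.6190.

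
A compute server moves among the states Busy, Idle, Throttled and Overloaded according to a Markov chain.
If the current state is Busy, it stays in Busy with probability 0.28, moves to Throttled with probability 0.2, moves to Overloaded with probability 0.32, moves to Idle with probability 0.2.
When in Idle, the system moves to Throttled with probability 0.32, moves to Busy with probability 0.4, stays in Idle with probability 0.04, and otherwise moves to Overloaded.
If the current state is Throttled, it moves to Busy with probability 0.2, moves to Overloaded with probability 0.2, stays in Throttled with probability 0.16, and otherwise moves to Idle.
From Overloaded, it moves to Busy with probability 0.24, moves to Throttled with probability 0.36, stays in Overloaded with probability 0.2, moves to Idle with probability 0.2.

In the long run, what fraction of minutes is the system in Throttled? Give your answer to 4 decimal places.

0.2556

Let the stationary distribution be π with π = πP and π_1 + π_2 + π_3 + π_4 = 1.
π_1 = 0.28·π_1 + 0.4·π_2 + 0.2·π_3 + 0.24·π_4
π_2 = 0.2·π_1 + 0.04·π_2 + 0.44·π_3 + 0.2·π_4
π_3 = 0.2·π_1 + 0.32·π_2 + 0.16·π_3 + 0.36·π_4
Solving with the normalization constraint gives π = (0.2769, 0.2253, 0.2556, 0.2422).
So the stationary probability of Throttled is 0.2556.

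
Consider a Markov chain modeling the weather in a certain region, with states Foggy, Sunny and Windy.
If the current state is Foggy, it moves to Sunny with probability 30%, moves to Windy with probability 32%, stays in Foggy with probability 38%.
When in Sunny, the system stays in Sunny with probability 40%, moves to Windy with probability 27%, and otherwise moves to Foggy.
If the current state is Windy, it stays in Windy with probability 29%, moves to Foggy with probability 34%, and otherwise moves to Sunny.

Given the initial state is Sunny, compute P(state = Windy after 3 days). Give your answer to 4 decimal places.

0.2933

Propagate the distribution vector 3 days from Sunny.
After 0 days: (0.0000, 1.0000, 0.0000)
After 1 day: (0.3300, 0.4000, 0.2700)
After 2 days: (0.3492, 0.3589, 0.2919)
After 3 days: (0.3504, 0.3563, 0.2933)
P(in Windy after 3 days) = 0.2933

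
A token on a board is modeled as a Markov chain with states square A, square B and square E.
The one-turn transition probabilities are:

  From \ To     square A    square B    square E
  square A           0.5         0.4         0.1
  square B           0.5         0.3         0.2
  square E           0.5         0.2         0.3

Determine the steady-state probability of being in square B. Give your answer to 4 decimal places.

Let the stationary distribution be π with π = πP and π_1 + π_2 + π_3 = 1.
π_1 = 0.5·π_1 + 0.5·π_2 + 0.5·π_3
π_2 = 0.4·π_1 + 0.3·π_2 + 0.2·π_3
Solving with the normalization constraint gives π = (0.5000, 0.3333, 0.1667).
So the stationary probability of square B is 0.3333.

0.3333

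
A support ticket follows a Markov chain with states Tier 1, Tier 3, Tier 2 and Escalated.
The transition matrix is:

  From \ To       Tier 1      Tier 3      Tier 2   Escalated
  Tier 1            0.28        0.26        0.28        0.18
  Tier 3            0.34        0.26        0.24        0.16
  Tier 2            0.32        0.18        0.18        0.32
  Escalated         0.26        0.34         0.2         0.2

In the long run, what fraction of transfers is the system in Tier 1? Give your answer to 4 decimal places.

Let the stationary distribution be π with π = πP and π_1 + π_2 + π_3 + π_4 = 1.
π_1 = 0.28·π_1 + 0.34·π_2 + 0.32·π_3 + 0.26·π_4
π_2 = 0.26·π_1 + 0.26·π_2 + 0.18·π_3 + 0.34·π_4
π_3 = 0.28·π_1 + 0.24·π_2 + 0.18·π_3 + 0.2·π_4
Solving with the normalization constraint gives π = (0.3005, 0.2585, 0.2298, 0.2112).
So the stationary probability of Tier 1 is 0.3005.

0.3005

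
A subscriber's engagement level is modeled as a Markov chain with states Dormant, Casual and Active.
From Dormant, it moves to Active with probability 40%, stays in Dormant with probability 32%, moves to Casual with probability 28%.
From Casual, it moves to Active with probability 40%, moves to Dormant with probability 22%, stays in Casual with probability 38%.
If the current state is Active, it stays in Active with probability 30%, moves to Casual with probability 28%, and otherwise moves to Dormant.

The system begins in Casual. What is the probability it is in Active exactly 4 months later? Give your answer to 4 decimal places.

0.3636

Propagate the distribution vector 4 months from Casual.
After 0 months: (0.0000, 1.0000, 0.0000)
After 1 month: (0.2200, 0.3800, 0.4000)
After 2 months: (0.3220, 0.3180, 0.3600)
After 3 months: (0.3242, 0.3118, 0.3640)
After 4 months: (0.3252, 0.3112, 0.3636)
P(in Active after 4 months) = 0.3636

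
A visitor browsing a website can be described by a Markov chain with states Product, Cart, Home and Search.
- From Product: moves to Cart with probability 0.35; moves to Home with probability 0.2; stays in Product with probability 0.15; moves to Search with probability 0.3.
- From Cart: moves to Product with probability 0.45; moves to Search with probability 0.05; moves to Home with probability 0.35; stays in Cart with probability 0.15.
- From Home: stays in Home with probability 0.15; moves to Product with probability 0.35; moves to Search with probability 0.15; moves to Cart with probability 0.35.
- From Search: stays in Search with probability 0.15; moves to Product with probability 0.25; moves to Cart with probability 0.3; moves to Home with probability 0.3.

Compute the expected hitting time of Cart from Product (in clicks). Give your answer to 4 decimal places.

Let t(s) be the expected number of clicks to first reach Cart from state s, with t(Cart) = 0. Conditioning on the first click:
t(Product) = 1 + 0.15·t(Product) + 0.2·t(Home) + 0.3·t(Search)
t(Home) = 1 + 0.35·t(Product) + 0.15·t(Home) + 0.15·t(Search)
t(Search) = 1 + 0.25·t(Product) + 0.3·t(Home) + 0.15·t(Search)
Solving: t(Product) = 2.9556, t(Home) = 2.9374, t(Search) = 3.0825.
Expected clicks from Product to Cart: 2.9556.

2.9556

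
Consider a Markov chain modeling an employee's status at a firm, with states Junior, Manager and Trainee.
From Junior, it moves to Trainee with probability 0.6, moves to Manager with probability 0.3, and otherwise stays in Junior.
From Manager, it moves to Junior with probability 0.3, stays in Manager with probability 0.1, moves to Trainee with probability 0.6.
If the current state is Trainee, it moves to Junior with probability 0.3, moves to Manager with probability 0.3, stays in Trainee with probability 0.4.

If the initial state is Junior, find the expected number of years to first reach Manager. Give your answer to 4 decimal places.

Let t(s) be the expected number of years to first reach Manager from state s, with t(Manager) = 0. Conditioning on the first year:
t(Junior) = 1 + 0.1·t(Junior) + 0.6·t(Trainee)
t(Trainee) = 1 + 0.3·t(Junior) + 0.4·t(Trainee)
Solving: t(Junior) = 3.3333, t(Trainee) = 3.3333.
Expected years from Junior to Manager: 3.3333.

3.3333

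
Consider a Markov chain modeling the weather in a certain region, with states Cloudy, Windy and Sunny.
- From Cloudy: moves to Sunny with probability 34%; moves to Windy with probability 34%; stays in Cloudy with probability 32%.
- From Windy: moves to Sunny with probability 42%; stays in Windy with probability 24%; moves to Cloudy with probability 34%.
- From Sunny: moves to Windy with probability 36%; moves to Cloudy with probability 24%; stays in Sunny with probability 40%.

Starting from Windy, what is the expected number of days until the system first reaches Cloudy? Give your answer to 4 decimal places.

3.3465

Let t(s) be the expected number of days to first reach Cloudy from state s, with t(Cloudy) = 0. Conditioning on the first day:
t(Windy) = 1 + 0.24·t(Windy) + 0.42·t(Sunny)
t(Sunny) = 1 + 0.36·t(Windy) + 0.4·t(Sunny)
Solving: t(Windy) = 3.3465, t(Sunny) = 3.6745.
Expected days from Windy to Cloudy: 3.3465.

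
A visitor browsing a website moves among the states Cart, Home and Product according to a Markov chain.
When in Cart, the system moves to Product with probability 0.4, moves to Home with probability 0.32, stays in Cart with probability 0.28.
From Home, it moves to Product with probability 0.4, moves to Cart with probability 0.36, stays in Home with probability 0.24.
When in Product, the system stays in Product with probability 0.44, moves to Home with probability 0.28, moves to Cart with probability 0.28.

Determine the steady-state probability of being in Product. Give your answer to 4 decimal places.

Let the stationary distribution be π with π = πP and π_1 + π_2 + π_3 = 1.
π_1 = 0.28·π_1 + 0.36·π_2 + 0.28·π_3
π_2 = 0.32·π_1 + 0.24·π_2 + 0.28·π_3
Solving with the normalization constraint gives π = (0.3025, 0.2809, 0.4167).
So the stationary probability of Product is 0.4167.

0.4167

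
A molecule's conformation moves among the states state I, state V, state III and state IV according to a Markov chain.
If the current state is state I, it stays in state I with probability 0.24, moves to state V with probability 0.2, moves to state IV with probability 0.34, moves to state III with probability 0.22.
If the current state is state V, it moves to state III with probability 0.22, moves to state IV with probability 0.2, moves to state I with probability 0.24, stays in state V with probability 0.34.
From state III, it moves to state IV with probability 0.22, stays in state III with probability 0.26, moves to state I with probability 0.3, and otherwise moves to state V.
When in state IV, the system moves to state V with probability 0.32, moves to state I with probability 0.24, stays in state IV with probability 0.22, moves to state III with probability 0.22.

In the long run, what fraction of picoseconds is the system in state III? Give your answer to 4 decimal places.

Let the stationary distribution be π with π = πP and π_1 + π_2 + π_3 + π_4 = 1.
π_1 = 0.24·π_1 + 0.24·π_2 + 0.3·π_3 + 0.24·π_4
π_2 = 0.2·π_1 + 0.34·π_2 + 0.22·π_3 + 0.32·π_4
π_3 = 0.22·π_1 + 0.22·π_2 + 0.26·π_3 + 0.22·π_4
Solving with the normalization constraint gives π = (0.2538, 0.2721, 0.2292, 0.2450).
So the stationary probability of state III is 0.2292.

0.2292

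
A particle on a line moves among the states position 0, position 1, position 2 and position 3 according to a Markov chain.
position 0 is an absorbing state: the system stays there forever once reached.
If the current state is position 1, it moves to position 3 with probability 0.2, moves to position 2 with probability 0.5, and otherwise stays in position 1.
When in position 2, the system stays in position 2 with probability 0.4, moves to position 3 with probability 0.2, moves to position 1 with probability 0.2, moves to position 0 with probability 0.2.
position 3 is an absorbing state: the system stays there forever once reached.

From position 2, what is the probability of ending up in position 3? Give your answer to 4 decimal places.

0.5625

Let h(s) be the probability of absorption at position 3 starting from transient state s. Then h(position 3) = 1 and h(position 0) = 0. By first-step analysis:
h(position 1) = 0.3·h(position 1) + 0.5·h(position 2) + 0.2·1
h(position 2) = 0.2·0 + 0.2·h(position 1) + 0.4·h(position 2) + 0.2·1
Solving: h(position 1) = 0.6875, h(position 2) = 0.5625.
Starting from position 2, the probability is 0.5625.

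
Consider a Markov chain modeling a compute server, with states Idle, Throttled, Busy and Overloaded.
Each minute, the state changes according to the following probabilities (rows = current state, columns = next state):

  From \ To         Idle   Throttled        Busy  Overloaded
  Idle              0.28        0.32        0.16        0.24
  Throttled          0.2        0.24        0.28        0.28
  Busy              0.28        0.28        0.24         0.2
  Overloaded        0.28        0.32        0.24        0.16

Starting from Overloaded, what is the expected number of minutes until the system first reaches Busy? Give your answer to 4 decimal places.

Let t(s) be the expected number of minutes to first reach Busy from state s, with t(Busy) = 0. Conditioning on the first minute:
t(Idle) = 1 + 0.28·t(Idle) + 0.32·t(Throttled) + 0.24·t(Overloaded)
t(Throttled) = 1 + 0.2·t(Idle) + 0.24·t(Throttled) + 0.28·t(Overloaded)
t(Overloaded) = 1 + 0.28·t(Idle) + 0.32·t(Throttled) + 0.16·t(Overloaded)
Solving: t(Idle) = 4.6683, t(Throttled) = 4.1368, t(Overloaded) = 4.3225.
Expected minutes from Overloaded to Busy: 4.3225.

4.3225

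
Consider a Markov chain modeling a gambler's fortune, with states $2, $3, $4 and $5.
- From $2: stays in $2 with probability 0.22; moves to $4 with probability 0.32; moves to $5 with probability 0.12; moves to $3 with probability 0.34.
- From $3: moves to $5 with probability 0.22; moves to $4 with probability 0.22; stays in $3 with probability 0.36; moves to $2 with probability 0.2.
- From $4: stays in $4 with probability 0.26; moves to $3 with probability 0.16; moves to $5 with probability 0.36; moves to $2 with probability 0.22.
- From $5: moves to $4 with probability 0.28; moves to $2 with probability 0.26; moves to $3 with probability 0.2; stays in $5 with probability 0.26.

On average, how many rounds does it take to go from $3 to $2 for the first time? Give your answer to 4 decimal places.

4.5287

Let t(s) be the expected number of rounds to first reach $2 from state s, with t($2) = 0. Conditioning on the first round:
t($3) = 1 + 0.36·t($3) + 0.22·t($4) + 0.22·t($5)
t($4) = 1 + 0.16·t($3) + 0.26·t($4) + 0.36·t($5)
t($5) = 1 + 0.2·t($3) + 0.28·t($4) + 0.26·t($5)
Solving: t($3) = 4.5287, t($4) = 4.3918, t($5) = 4.2371.
Expected rounds from $3 to $2: 4.5287.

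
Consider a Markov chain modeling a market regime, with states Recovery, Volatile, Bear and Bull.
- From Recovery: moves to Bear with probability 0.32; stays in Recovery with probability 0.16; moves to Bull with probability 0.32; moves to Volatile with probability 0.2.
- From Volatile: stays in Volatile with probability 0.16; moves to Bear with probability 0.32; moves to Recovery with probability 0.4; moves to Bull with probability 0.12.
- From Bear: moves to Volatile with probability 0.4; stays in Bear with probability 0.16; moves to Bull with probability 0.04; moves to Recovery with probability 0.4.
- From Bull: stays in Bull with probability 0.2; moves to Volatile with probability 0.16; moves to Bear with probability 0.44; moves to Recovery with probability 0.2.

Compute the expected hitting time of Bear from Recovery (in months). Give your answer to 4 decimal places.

Let t(s) be the expected number of months to first reach Bear from state s, with t(Bear) = 0. Conditioning on the first month:
t(Recovery) = 1 + 0.16·t(Recovery) + 0.2·t(Volatile) + 0.32·t(Bull)
t(Volatile) = 1 + 0.4·t(Recovery) + 0.16·t(Volatile) + 0.12·t(Bull)
t(Bull) = 1 + 0.2·t(Recovery) + 0.16·t(Volatile) + 0.2·t(Bull)
Solving: t(Recovery) = 2.8541, t(Volatile) = 2.9133, t(Bull) = 2.5462.
Expected months from Recovery to Bear: 2.8541.

2.8541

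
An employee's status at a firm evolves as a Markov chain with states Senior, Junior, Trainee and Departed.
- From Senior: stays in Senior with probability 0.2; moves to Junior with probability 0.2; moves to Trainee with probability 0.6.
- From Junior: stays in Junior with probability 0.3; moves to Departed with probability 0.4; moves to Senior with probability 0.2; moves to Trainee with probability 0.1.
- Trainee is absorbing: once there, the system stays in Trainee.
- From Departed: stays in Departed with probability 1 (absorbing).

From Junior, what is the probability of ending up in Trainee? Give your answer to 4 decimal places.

Let h(s) be the probability of absorption at Trainee starting from transient state s. Then h(Trainee) = 1 and h(Departed) = 0. By first-step analysis:
h(Senior) = 0.2·h(Senior) + 0.2·h(Junior) + 0.6·1
h(Junior) = 0.2·h(Senior) + 0.3·h(Junior) + 0.1·1 + 0.4·0
Solving: h(Senior) = 0.8462, h(Junior) = 0.3846.
Starting from Junior, the probability is 0.3846.

0.3846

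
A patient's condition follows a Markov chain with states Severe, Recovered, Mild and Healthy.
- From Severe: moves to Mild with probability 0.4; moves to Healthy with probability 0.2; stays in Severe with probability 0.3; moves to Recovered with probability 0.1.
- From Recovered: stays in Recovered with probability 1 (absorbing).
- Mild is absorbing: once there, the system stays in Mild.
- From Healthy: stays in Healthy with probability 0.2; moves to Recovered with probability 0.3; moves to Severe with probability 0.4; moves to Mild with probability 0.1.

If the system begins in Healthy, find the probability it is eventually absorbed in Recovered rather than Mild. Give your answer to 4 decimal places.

Let h(s) be the probability of absorption at Recovered starting from transient state s. Then h(Recovered) = 1 and h(Mild) = 0. By first-step analysis:
h(Severe) = 0.3·h(Severe) + 0.1·1 + 0.4·0 + 0.2·h(Healthy)
h(Healthy) = 0.4·h(Severe) + 0.3·1 + 0.1·0 + 0.2·h(Healthy)
Solving: h(Severe) = 0.2917, h(Healthy) = 0.5208.
Starting from Healthy, the probability is 0.5208.

0.5208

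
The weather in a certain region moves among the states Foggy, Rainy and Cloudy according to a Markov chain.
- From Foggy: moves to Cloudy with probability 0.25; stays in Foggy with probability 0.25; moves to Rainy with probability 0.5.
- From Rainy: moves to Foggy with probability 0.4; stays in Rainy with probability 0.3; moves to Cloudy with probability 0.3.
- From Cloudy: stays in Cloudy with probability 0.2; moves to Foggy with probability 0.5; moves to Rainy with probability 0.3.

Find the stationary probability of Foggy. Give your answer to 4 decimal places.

0.3701

Let the stationary distribution be π with π = πP and π_1 + π_2 + π_3 = 1.
π_1 = 0.25·π_1 + 0.4·π_2 + 0.5·π_3
π_2 = 0.5·π_1 + 0.3·π_2 + 0.3·π_3
Solving with the normalization constraint gives π = (0.3701, 0.3740, 0.2559).
So the stationary probability of Foggy is 0.3701.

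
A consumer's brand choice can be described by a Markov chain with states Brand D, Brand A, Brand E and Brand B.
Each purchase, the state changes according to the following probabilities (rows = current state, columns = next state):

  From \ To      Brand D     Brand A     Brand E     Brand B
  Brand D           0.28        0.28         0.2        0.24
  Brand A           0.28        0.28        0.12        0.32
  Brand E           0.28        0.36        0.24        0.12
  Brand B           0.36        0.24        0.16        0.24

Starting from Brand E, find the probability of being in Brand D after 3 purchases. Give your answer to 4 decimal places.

0.2992

Propagate the distribution vector 3 purchases from Brand E.
After 0 purchases: (0.0000, 0.0000, 1.0000, 0.0000)
After 1 purchase: (0.2800, 0.3600, 0.2400, 0.1200)
After 2 purchases: (0.2896, 0.2944, 0.1760, 0.2400)
After 3 purchases: (0.2992, 0.2845, 0.1739, 0.2424)
P(in Brand D after 3 purchases) = 0.2992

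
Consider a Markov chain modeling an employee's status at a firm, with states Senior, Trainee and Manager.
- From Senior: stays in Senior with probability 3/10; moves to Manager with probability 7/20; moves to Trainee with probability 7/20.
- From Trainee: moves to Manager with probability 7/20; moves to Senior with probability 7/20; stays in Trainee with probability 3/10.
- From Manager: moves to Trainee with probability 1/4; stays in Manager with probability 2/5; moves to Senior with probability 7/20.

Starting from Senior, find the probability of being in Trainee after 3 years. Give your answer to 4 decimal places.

Propagate the distribution vector 3 years from Senior.
After 0 years: (1.0000, 0.0000, 0.0000)
After 1 year: (0.3000, 0.3500, 0.3500)
After 2 years: (0.3350, 0.2975, 0.3675)
After 3 years: (0.3333, 0.2984, 0.3684)
P(in Trainee after 3 years) = 0.2984

0.2984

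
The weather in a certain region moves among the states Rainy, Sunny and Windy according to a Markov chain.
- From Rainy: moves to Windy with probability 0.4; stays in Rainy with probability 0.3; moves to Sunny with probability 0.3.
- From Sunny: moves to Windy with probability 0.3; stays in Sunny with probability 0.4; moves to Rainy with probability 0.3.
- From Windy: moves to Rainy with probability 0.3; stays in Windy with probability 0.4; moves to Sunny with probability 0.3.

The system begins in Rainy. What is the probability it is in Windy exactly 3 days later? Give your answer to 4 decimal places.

0.3670

Propagate the distribution vector 3 days from Rainy.
After 0 days: (1.0000, 0.0000, 0.0000)
After 1 day: (0.3000, 0.3000, 0.4000)
After 2 days: (0.3000, 0.3300, 0.3700)
After 3 days: (0.3000, 0.3330, 0.3670)
P(in Windy after 3 days) = 0.3670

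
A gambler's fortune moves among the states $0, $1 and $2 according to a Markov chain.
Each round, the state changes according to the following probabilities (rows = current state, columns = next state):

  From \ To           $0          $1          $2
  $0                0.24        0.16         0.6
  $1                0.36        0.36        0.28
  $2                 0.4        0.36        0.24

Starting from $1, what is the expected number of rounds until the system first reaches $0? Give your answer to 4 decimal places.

Let t(s) be the expected number of rounds to first reach $0 from state s, with t($0) = 0. Conditioning on the first round:
t($1) = 1 + 0.36·t($1) + 0.28·t($2)
t($2) = 1 + 0.36·t($1) + 0.24·t($2)
Solving: t($1) = 2.6971, t($2) = 2.5934.
Expected rounds from $1 to $0: 2.6971.

2.6971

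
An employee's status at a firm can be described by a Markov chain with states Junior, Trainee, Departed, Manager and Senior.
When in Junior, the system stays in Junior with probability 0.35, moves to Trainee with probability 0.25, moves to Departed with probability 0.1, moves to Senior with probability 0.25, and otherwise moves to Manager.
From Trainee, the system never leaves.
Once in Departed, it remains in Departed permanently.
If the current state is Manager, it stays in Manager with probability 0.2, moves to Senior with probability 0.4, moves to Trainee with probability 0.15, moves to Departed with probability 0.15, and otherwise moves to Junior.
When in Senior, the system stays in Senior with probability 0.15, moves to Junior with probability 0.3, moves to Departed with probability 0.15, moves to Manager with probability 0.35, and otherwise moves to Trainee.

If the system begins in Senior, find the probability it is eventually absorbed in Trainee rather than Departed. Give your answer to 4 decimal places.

0.4812

Let h(s) be the probability of absorption at Trainee starting from transient state s. Then h(Trainee) = 1 and h(Departed) = 0. By first-step analysis:
h(Junior) = 0.35·h(Junior) + 0.25·1 + 0.1·0 + 0.05·h(Manager) + 0.25·h(Senior)
h(Manager) = 0.1·h(Junior) + 0.15·1 + 0.15·0 + 0.2·h(Manager) + 0.4·h(Senior)
h(Senior) = 0.3·h(Junior) + 0.05·1 + 0.15·0 + 0.35·h(Manager) + 0.15·h(Senior)
Solving: h(Junior) = 0.6085, h(Manager) = 0.5041, h(Senior) = 0.4812.
Starting from Senior, the probability is 0.4812.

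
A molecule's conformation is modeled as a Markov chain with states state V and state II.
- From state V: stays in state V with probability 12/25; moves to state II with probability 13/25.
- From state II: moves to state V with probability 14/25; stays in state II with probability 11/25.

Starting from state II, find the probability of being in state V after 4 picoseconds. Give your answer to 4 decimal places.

Propagate the distribution vector 4 picoseconds from state II.
After 0 picoseconds: (0.0000, 1.0000)
After 1 picosecond: (0.5600, 0.4400)
After 2 picoseconds: (0.5152, 0.4848)
After 3 picoseconds: (0.5188, 0.4812)
After 4 picoseconds: (0.5185, 0.4815)
P(in state V after 4 picoseconds) = 0.5185

0.5185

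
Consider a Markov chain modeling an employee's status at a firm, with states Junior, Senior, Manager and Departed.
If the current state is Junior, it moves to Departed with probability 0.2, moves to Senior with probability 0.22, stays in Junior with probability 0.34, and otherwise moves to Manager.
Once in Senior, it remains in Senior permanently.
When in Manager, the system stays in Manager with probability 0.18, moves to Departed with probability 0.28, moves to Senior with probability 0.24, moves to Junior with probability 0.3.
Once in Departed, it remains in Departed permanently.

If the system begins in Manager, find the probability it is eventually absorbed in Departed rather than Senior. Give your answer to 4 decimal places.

Let h(s) be the probability of absorption at Departed starting from transient state s. Then h(Departed) = 1 and h(Senior) = 0. By first-step analysis:
h(Junior) = 0.34·h(Junior) + 0.22·0 + 0.24·h(Manager) + 0.2·1
h(Manager) = 0.3·h(Junior) + 0.24·0 + 0.18·h(Manager) + 0.28·1
Solving: h(Junior) = 0.4928, h(Manager) = 0.5217.
Starting from Manager, the probability is 0.5217.

0.5217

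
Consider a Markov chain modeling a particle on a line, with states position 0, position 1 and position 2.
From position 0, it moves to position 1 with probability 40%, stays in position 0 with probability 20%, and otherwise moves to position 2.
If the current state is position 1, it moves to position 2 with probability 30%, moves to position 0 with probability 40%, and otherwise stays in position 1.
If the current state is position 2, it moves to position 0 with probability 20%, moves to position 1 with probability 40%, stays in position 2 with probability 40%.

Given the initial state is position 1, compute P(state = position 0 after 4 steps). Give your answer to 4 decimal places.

0.2726

Propagate the distribution vector 4 steps from position 1.
After 0 steps: (0.0000, 1.0000, 0.0000)
After 1 step: (0.4000, 0.3000, 0.3000)
After 2 steps: (0.2600, 0.3700, 0.3700)
After 3 steps: (0.2740, 0.3630, 0.3630)
After 4 steps: (0.2726, 0.3637, 0.3637)
P(in position 0 after 4 steps) = 0.2726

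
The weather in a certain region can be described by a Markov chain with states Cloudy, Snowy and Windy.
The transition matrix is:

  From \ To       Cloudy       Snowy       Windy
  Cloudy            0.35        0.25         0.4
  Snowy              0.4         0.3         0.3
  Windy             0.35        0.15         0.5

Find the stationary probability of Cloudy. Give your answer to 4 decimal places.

0.3609

Let the stationary distribution be π with π = πP and π_1 + π_2 + π_3 = 1.
π_1 = 0.35·π_1 + 0.4·π_2 + 0.35·π_3
π_2 = 0.25·π_1 + 0.3·π_2 + 0.15·π_3
Solving with the normalization constraint gives π = (0.3609, 0.2189, 0.4201).
So the stationary probability of Cloudy is 0.3609.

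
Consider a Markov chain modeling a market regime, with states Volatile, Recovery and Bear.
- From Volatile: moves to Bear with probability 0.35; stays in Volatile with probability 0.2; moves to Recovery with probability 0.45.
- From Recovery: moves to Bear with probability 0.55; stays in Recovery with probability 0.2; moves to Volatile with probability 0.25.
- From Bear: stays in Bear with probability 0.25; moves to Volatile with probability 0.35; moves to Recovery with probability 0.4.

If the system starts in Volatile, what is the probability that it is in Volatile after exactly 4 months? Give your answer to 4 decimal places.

0.2735

Propagate the distribution vector 4 months from Volatile.
After 0 months: (1.0000, 0.0000, 0.0000)
After 1 month: (0.2000, 0.4500, 0.3500)
After 2 months: (0.2750, 0.3200, 0.4050)
After 3 months: (0.2768, 0.3498, 0.3735)
After 4 months: (0.2735, 0.3439, 0.3826)
P(in Volatile after 4 months) = 0.2735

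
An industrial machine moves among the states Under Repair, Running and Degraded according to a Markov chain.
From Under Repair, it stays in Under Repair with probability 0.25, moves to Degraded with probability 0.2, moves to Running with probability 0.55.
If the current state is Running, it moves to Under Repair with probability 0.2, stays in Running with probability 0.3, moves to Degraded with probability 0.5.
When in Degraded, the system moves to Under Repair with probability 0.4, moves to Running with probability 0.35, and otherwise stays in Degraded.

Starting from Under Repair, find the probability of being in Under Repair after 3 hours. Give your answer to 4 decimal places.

Propagate the distribution vector 3 hours from Under Repair.
After 0 hours: (1.0000, 0.0000, 0.0000)
After 1 hour: (0.2500, 0.5500, 0.2000)
After 2 hours: (0.2525, 0.3725, 0.3750)
After 3 hours: (0.2876, 0.3819, 0.3305)
P(in Under Repair after 3 hours) = 0.2876

0.2876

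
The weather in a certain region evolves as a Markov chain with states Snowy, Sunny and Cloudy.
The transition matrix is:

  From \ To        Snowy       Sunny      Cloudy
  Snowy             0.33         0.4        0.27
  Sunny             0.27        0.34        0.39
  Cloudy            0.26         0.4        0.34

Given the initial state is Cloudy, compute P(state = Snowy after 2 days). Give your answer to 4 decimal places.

Sum over the intermediate state after 1 day:
P = P(Cloudy→Snowy)·P(Snowy→Snowy) + P(Cloudy→Sunny)·P(Sunny→Snowy) + P(Cloudy→Cloudy)·P(Cloudy→Snowy)
  = 0.26×0.33 + 0.4×0.27 + 0.34×0.26
  = 0.0858 + 0.1080 + 0.0884 = 0.2822

0.2822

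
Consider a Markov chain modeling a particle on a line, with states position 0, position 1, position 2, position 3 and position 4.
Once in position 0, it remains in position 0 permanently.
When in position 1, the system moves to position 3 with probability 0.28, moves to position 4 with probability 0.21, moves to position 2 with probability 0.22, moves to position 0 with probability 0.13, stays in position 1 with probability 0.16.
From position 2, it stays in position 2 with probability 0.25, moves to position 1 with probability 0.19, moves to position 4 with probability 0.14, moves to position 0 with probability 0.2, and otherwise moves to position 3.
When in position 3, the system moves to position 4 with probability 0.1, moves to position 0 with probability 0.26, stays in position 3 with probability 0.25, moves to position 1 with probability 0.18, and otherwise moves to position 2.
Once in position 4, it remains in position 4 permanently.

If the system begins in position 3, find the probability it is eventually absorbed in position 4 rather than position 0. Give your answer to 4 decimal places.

0.3650

Let h(s) be the probability of absorption at position 4 starting from transient state s. Then h(position 4) = 1 and h(position 0) = 0. By first-step analysis:
h(position 1) = 0.13·0 + 0.16·h(position 1) + 0.22·h(position 2) + 0.28·h(position 3) + 0.21·1
h(position 2) = 0.2·0 + 0.19·h(position 1) + 0.25·h(position 2) + 0.22·h(position 3) + 0.14·1
h(position 3) = 0.26·0 + 0.18·h(position 1) + 0.21·h(position 2) + 0.25·h(position 3) + 0.1·1
Solving: h(position 1) = 0.4805, h(position 2) = 0.4154, h(position 3) = 0.3650.
Starting from position 3, the probability is 0.3650.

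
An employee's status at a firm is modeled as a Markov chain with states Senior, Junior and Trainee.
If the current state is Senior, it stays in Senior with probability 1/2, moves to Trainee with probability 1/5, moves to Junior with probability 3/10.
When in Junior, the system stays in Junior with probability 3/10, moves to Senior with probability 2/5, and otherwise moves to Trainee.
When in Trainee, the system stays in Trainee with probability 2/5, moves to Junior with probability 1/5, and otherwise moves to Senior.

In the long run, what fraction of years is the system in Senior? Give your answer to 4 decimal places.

Let the stationary distribution be π with π = πP and π_1 + π_2 + π_3 = 1.
π_1 = 0.5·π_1 + 0.4·π_2 + 0.4·π_3
π_2 = 0.3·π_1 + 0.3·π_2 + 0.2·π_3
Solving with the normalization constraint gives π = (0.4444, 0.2716, 0.2840).
So the stationary probability of Senior is 0.4444.

0.4444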